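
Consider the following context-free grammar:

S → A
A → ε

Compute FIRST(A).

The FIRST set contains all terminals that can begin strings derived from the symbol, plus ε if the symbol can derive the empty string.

We compute FIRST(A) using the standard algorithm.
FIRST(A) = {ε}
FIRST(S) = {ε}
Therefore, FIRST(A) = {ε}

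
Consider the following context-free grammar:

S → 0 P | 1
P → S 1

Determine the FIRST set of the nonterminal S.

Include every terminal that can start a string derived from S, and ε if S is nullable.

We compute FIRST(S) using the standard algorithm.
FIRST(P) = {0, 1}
FIRST(S) = {0, 1}
Therefore, FIRST(S) = {0, 1}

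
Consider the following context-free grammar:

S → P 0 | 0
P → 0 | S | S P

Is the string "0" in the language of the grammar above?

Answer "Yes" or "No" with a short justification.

Yes - a valid derivation exists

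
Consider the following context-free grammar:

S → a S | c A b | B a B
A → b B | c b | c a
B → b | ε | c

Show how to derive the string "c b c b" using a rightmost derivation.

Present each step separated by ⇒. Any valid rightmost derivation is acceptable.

S ⇒ c A b ⇒ c b B b ⇒ c b c b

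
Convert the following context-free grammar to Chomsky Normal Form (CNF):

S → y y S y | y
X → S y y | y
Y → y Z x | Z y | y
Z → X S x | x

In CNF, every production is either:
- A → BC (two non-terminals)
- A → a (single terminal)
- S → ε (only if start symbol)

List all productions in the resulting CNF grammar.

TY → y; S → y; X → y; TX → x; Y → y; Z → x; S → TY X0; X0 → TY X1; X1 → S TY; X → S X2; X2 → TY TY; Y → TY X3; X3 → Z TX; Y → Z TY; Z → X X4; X4 → S TX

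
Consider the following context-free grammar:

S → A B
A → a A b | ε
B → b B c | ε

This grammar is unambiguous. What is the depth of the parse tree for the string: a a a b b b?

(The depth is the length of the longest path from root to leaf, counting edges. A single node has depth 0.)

5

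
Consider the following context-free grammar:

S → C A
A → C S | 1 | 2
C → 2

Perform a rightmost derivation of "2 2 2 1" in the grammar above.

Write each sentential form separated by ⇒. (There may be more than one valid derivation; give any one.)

S ⇒ C A ⇒ C C S ⇒ C C C A ⇒ C C C 1 ⇒ C C 2 1 ⇒ C 2 2 1 ⇒ 2 2 2 1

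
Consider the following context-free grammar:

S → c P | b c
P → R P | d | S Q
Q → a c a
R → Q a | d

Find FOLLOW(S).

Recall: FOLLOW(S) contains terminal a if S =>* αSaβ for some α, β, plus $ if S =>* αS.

We compute FOLLOW(S) using the standard algorithm.
FOLLOW(S) starts with {$}.
FIRST(P) = {a, b, c, d}
FIRST(Q) = {a}
FIRST(R) = {a, d}
FIRST(S) = {b, c}
FOLLOW(P) = {$, a}
FOLLOW(Q) = {$, a}
FOLLOW(R) = {a, b, c, d}
FOLLOW(S) = {$, a}
Therefore, FOLLOW(S) = {$, a}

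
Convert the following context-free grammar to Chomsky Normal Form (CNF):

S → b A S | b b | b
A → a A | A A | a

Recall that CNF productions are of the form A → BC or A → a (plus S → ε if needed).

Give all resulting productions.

TB → b; S → b; TA → a; A → a; S → TB X0; X0 → A S; S → TB TB; A → TA A; A → A A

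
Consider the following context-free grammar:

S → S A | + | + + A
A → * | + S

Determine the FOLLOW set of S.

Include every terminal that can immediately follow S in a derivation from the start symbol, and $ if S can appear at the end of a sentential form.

We compute FOLLOW(S) using the standard algorithm.
FOLLOW(S) starts with {$}.
FIRST(A) = {*, +}
FIRST(S) = {+}
FOLLOW(A) = {$, *, +}
FOLLOW(S) = {$, *, +}
Therefore, FOLLOW(S) = {$, *, +}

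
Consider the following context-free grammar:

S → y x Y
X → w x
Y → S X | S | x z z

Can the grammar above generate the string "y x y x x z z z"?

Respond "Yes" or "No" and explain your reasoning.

No - no valid derivation exists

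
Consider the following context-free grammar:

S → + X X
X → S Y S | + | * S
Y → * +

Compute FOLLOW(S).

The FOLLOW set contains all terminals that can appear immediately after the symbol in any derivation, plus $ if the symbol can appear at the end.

We compute FOLLOW(S) using the standard algorithm.
FOLLOW(S) starts with {$}.
FIRST(S) = {+}
FIRST(X) = {*, +}
FIRST(Y) = {*}
FOLLOW(S) = {$, *, +}
FOLLOW(X) = {$, *, +}
FOLLOW(Y) = {+}
Therefore, FOLLOW(S) = {$, *, +}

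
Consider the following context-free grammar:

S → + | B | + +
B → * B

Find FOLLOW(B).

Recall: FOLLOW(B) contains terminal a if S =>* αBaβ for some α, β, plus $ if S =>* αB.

We compute FOLLOW(B) using the standard algorithm.
FOLLOW(S) starts with {$}.
FIRST(B) = {*}
FIRST(S) = {*, +}
FOLLOW(B) = {$}
FOLLOW(S) = {$}
Therefore, FOLLOW(B) = {$}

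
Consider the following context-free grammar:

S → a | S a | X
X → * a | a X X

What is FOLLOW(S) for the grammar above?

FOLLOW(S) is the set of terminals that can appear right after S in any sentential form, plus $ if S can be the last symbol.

We compute FOLLOW(S) using the standard algorithm.
FOLLOW(S) starts with {$}.
FIRST(S) = {*, a}
FIRST(X) = {*, a}
FOLLOW(S) = {$, a}
FOLLOW(X) = {$, *, a}
Therefore, FOLLOW(S) = {$, a}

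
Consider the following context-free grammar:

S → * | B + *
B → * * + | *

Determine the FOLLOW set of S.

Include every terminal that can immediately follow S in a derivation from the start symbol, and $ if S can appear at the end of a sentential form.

We compute FOLLOW(S) using the standard algorithm.
FOLLOW(S) starts with {$}.
FIRST(B) = {*}
FIRST(S) = {*}
FOLLOW(B) = {+}
FOLLOW(S) = {$}
Therefore, FOLLOW(S) = {$}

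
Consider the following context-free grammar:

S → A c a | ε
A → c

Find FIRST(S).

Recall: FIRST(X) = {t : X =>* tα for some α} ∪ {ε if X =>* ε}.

We compute FIRST(S) using the standard algorithm.
FIRST(A) = {c}
FIRST(S) = {c, ε}
Therefore, FIRST(S) = {c, ε}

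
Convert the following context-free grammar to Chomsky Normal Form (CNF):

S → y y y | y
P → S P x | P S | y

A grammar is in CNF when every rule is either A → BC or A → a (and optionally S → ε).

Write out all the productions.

TY → y; S → y; TX → x; P → y; S → TY X0; X0 → TY TY; P → S X1; X1 → P TX; P → P S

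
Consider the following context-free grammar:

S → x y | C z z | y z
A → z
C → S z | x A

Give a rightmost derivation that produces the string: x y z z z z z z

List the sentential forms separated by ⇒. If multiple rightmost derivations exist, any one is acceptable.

S ⇒ C z z ⇒ S z z z ⇒ C z z z z z ⇒ S z z z z z z ⇒ x y z z z z z z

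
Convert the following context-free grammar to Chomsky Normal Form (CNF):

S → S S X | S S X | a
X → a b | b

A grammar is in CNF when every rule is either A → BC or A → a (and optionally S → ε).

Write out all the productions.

S → a; TA → a; TB → b; X → b; S → S X0; X0 → S X; S → S X1; X1 → S X; X → TA TB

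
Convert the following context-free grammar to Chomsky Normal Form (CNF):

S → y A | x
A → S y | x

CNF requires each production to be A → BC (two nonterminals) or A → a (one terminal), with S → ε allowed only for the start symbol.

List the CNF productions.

TY → y; S → x; A → x; S → TY A; A → S TY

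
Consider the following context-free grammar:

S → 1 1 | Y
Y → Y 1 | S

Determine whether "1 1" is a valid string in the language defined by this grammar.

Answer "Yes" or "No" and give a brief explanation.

Yes - a valid derivation exists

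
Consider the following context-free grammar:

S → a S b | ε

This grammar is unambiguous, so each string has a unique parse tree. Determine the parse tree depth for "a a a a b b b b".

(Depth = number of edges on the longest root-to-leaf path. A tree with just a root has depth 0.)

5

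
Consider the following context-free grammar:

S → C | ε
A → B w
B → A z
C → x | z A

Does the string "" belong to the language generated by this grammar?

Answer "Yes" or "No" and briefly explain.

Yes - a valid derivation exists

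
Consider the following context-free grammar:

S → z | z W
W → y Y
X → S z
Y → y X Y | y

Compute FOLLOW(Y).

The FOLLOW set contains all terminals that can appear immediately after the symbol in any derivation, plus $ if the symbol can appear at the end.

We compute FOLLOW(Y) using the standard algorithm.
FOLLOW(S) starts with {$}.
FIRST(S) = {z}
FIRST(W) = {y}
FIRST(X) = {z}
FIRST(Y) = {y}
FOLLOW(S) = {$, z}
FOLLOW(W) = {$, z}
FOLLOW(X) = {y}
FOLLOW(Y) = {$, z}
Therefore, FOLLOW(Y) = {$, z}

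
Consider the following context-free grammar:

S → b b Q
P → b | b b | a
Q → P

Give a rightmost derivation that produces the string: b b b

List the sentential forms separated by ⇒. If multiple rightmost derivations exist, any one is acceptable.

S ⇒ b b Q ⇒ b b P ⇒ b b b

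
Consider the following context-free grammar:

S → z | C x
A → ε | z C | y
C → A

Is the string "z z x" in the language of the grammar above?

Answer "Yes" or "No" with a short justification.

Yes - a valid derivation exists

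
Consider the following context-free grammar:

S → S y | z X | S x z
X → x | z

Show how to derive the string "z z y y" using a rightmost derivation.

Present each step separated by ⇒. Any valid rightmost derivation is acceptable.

S ⇒ S y ⇒ S y y ⇒ z X y y ⇒ z z y y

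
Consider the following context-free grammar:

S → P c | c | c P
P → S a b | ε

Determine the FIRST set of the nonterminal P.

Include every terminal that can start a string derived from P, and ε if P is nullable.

We compute FIRST(P) using the standard algorithm.
FIRST(P) = {c, ε}
FIRST(S) = {c}
Therefore, FIRST(P) = {c, ε}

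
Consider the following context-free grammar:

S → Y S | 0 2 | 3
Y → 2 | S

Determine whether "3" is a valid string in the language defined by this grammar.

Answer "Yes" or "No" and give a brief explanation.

Yes - a valid derivation exists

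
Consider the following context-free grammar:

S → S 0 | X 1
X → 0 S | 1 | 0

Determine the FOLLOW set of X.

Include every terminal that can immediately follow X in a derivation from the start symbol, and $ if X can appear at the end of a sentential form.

We compute FOLLOW(X) using the standard algorithm.
FOLLOW(S) starts with {$}.
FIRST(S) = {0, 1}
FIRST(X) = {0, 1}
FOLLOW(S) = {$, 0, 1}
FOLLOW(X) = {1}
Therefore, FOLLOW(X) = {1}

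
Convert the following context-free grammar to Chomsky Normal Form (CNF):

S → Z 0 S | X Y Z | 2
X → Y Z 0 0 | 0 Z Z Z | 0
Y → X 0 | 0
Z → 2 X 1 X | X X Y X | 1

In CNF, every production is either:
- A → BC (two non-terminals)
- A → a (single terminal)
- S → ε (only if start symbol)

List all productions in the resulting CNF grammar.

T0 → 0; S → 2; X → 0; Y → 0; T2 → 2; T1 → 1; Z → 1; S → Z X0; X0 → T0 S; S → X X1; X1 → Y Z; X → Y X2; X2 → Z X3; X3 → T0 T0; X → T0 X4; X4 → Z X5; X5 → Z Z; Y → X T0; Z → T2 X6; X6 → X X7; X7 → T1 X; Z → X X8; X8 → X X9; X9 → Y X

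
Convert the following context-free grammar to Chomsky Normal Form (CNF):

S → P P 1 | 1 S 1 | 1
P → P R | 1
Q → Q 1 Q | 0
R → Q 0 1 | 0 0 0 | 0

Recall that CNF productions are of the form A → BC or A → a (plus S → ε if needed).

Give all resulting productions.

T1 → 1; S → 1; P → 1; Q → 0; T0 → 0; R → 0; S → P X0; X0 → P T1; S → T1 X1; X1 → S T1; P → P R; Q → Q X2; X2 → T1 Q; R → Q X3; X3 → T0 T1; R → T0 X4; X4 → T0 T0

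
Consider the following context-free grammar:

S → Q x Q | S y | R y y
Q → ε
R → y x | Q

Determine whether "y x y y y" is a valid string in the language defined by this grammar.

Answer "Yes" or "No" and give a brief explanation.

Yes - a valid derivation exists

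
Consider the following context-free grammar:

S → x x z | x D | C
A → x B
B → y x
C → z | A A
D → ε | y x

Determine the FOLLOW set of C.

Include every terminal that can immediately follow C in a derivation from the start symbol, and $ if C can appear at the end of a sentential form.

We compute FOLLOW(C) using the standard algorithm.
FOLLOW(S) starts with {$}.
FIRST(A) = {x}
FIRST(B) = {y}
FIRST(C) = {x, z}
FIRST(D) = {y, ε}
FIRST(S) = {x, z}
FOLLOW(A) = {$, x}
FOLLOW(B) = {$, x}
FOLLOW(C) = {$}
FOLLOW(D) = {$}
FOLLOW(S) = {$}
Therefore, FOLLOW(C) = {$}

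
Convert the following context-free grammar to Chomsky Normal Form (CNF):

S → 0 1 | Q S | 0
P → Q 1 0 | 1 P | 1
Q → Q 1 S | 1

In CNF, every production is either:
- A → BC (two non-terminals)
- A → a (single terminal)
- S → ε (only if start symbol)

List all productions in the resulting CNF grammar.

T0 → 0; T1 → 1; S → 0; P → 1; Q → 1; S → T0 T1; S → Q S; P → Q X0; X0 → T1 T0; P → T1 P; Q → Q X1; X1 → T1 S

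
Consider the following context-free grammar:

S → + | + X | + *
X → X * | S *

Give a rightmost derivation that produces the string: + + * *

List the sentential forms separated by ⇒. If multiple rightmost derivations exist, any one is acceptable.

S ⇒ + X ⇒ + S * ⇒ + + * *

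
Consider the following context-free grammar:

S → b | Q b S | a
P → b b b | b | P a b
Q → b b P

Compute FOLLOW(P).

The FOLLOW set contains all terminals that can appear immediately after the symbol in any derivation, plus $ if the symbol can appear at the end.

We compute FOLLOW(P) using the standard algorithm.
FOLLOW(S) starts with {$}.
FIRST(P) = {b}
FIRST(Q) = {b}
FIRST(S) = {a, b}
FOLLOW(P) = {a, b}
FOLLOW(Q) = {b}
FOLLOW(S) = {$}
Therefore, FOLLOW(P) = {a, b}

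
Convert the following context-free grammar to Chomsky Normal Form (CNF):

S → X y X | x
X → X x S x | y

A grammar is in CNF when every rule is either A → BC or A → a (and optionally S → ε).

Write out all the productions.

TY → y; S → x; TX → x; X → y; S → X X0; X0 → TY X; X → X X1; X1 → TX X2; X2 → S TX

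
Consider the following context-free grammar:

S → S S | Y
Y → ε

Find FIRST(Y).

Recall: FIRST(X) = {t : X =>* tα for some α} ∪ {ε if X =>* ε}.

We compute FIRST(Y) using the standard algorithm.
FIRST(S) = {ε}
FIRST(Y) = {ε}
Therefore, FIRST(Y) = {ε}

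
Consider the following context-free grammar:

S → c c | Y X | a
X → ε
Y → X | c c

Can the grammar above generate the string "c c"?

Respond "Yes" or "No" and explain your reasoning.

Yes - a valid derivation exists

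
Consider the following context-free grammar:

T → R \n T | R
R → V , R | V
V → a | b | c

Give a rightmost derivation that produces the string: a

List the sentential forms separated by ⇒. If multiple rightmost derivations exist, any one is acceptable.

T ⇒ R ⇒ V ⇒ a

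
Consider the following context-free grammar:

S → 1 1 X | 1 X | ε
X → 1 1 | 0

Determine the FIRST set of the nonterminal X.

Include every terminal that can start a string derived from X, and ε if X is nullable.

We compute FIRST(X) using the standard algorithm.
FIRST(S) = {1, ε}
FIRST(X) = {0, 1}
Therefore, FIRST(X) = {0, 1}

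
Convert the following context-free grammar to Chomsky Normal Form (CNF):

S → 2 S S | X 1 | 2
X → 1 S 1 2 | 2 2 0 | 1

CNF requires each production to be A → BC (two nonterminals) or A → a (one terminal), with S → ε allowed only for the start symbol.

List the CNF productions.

T2 → 2; T1 → 1; S → 2; T0 → 0; X → 1; S → T2 X0; X0 → S S; S → X T1; X → T1 X1; X1 → S X2; X2 → T1 T2; X → T2 X3; X3 → T2 T0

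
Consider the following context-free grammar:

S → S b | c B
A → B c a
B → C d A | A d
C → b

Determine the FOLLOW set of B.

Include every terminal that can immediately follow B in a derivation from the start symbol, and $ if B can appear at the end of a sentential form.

We compute FOLLOW(B) using the standard algorithm.
FOLLOW(S) starts with {$}.
FIRST(A) = {b}
FIRST(B) = {b}
FIRST(C) = {b}
FIRST(S) = {c}
FOLLOW(A) = {$, b, c, d}
FOLLOW(B) = {$, b, c}
FOLLOW(C) = {d}
FOLLOW(S) = {$, b}
Therefore, FOLLOW(B) = {$, b, c}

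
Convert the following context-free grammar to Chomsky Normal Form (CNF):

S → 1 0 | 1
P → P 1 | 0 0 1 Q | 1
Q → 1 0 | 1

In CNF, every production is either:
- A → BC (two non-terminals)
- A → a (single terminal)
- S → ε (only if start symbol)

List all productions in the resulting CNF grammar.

T1 → 1; T0 → 0; S → 1; P → 1; Q → 1; S → T1 T0; P → P T1; P → T0 X0; X0 → T0 X1; X1 → T1 Q; Q → T1 T0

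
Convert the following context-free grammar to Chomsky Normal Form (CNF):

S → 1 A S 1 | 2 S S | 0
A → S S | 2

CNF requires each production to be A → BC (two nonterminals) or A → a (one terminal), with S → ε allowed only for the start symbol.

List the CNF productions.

T1 → 1; T2 → 2; S → 0; A → 2; S → T1 X0; X0 → A X1; X1 → S T1; S → T2 X2; X2 → S S; A → S S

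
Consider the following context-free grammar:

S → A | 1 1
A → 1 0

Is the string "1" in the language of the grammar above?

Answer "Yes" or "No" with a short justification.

No - no valid derivation exists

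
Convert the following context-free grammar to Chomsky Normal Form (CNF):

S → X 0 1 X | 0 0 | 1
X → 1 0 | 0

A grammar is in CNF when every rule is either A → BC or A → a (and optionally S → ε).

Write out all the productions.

T0 → 0; T1 → 1; S → 1; X → 0; S → X X0; X0 → T0 X1; X1 → T1 X; S → T0 T0; X → T1 T0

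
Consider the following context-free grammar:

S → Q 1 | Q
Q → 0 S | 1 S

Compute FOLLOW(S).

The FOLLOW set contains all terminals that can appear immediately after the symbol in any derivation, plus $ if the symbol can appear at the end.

We compute FOLLOW(S) using the standard algorithm.
FOLLOW(S) starts with {$}.
FIRST(Q) = {0, 1}
FIRST(S) = {0, 1}
FOLLOW(Q) = {$, 1}
FOLLOW(S) = {$, 1}
Therefore, FOLLOW(S) = {$, 1}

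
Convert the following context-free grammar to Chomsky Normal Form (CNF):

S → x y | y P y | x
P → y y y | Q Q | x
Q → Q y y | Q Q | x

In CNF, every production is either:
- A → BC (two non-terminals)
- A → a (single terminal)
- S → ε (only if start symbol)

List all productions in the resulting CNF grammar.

TX → x; TY → y; S → x; P → x; Q → x; S → TX TY; S → TY X0; X0 → P TY; P → TY X1; X1 → TY TY; P → Q Q; Q → Q X2; X2 → TY TY; Q → Q Q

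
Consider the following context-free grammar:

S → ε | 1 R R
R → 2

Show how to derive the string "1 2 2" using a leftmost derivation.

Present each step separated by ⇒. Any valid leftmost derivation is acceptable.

S ⇒ 1 R R ⇒ 1 2 R ⇒ 1 2 2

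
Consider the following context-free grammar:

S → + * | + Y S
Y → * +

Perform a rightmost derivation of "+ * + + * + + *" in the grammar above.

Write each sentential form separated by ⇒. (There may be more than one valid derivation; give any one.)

S ⇒ + Y S ⇒ + Y + Y S ⇒ + Y + Y + * ⇒ + Y + * + + * ⇒ + * + + * + + *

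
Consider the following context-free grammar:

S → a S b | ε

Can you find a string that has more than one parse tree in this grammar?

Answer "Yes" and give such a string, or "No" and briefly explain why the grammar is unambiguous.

No - the grammar is unambiguous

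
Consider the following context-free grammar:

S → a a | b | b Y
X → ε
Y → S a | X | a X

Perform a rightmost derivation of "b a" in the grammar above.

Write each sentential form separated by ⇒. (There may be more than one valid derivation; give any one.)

S ⇒ b Y ⇒ b a X ⇒ b a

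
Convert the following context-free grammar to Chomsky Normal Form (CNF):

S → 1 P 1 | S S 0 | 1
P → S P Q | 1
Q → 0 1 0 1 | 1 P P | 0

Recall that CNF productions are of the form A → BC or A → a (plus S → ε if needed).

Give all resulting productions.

T1 → 1; T0 → 0; S → 1; P → 1; Q → 0; S → T1 X0; X0 → P T1; S → S X1; X1 → S T0; P → S X2; X2 → P Q; Q → T0 X3; X3 → T1 X4; X4 → T0 T1; Q → T1 X5; X5 → P P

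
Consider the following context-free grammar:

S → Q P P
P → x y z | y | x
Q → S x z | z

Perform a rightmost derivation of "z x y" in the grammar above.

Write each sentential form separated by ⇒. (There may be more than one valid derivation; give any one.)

S ⇒ Q P P ⇒ Q P y ⇒ Q x y ⇒ z x y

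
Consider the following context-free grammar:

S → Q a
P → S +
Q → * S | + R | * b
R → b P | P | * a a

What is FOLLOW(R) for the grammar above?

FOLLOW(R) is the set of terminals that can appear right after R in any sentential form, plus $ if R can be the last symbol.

We compute FOLLOW(R) using the standard algorithm.
FOLLOW(S) starts with {$}.
FIRST(P) = {*, +}
FIRST(Q) = {*, +}
FIRST(R) = {*, +, b}
FIRST(S) = {*, +}
FOLLOW(P) = {a}
FOLLOW(Q) = {a}
FOLLOW(R) = {a}
FOLLOW(S) = {$, +, a}
Therefore, FOLLOW(R) = {a}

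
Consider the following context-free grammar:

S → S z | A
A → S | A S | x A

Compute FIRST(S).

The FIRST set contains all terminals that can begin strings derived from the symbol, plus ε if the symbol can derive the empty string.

We compute FIRST(S) using the standard algorithm.
FIRST(A) = {x}
FIRST(S) = {x}
Therefore, FIRST(S) = {x}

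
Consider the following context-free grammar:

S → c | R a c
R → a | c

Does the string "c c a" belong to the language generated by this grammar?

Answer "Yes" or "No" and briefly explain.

No - no valid derivation exists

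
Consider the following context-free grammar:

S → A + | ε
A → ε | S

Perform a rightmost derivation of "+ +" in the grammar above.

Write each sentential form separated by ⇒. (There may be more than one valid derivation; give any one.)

S ⇒ A + ⇒ S + ⇒ A + + ⇒ + +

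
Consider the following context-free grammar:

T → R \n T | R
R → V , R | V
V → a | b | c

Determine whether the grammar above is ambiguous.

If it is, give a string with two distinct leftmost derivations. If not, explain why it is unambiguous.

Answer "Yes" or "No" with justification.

No - the grammar is unambiguous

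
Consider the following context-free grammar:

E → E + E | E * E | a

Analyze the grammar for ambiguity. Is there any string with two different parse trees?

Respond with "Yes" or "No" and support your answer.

Yes - the string 'a * a * a + a * a' has two distinct parse trees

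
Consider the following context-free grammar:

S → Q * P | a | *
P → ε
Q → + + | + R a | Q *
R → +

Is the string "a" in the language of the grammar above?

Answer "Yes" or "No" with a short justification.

Yes - a valid derivation exists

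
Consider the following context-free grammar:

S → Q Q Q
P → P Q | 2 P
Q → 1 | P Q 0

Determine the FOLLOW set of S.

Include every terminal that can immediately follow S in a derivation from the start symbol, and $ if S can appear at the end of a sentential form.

We compute FOLLOW(S) using the standard algorithm.
FOLLOW(S) starts with {$}.
FIRST(P) = {2}
FIRST(Q) = {1, 2}
FIRST(S) = {1, 2}
FOLLOW(P) = {1, 2}
FOLLOW(Q) = {$, 0, 1, 2}
FOLLOW(S) = {$}
Therefore, FOLLOW(S) = {$}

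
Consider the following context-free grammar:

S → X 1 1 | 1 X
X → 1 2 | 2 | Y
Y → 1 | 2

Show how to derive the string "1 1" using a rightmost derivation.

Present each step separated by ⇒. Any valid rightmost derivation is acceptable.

S ⇒ 1 X ⇒ 1 Y ⇒ 1 1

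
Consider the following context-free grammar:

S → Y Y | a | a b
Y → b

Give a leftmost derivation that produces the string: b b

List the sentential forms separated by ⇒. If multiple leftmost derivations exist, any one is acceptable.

S ⇒ Y Y ⇒ b Y ⇒ b b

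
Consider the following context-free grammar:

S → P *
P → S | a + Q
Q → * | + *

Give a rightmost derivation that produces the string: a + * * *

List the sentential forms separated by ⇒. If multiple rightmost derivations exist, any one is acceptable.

S ⇒ P * ⇒ S * ⇒ P * * ⇒ a + Q * * ⇒ a + * * *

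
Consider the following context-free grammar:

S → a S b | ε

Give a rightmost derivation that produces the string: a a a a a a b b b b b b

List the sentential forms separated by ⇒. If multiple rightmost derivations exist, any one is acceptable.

S ⇒ a S b ⇒ a a S b b ⇒ a a a S b b b ⇒ a a a a S b b b b ⇒ a a a a a S b b b b b ⇒ a a a a a a S b b b b b b ⇒ a a a a a a b b b b b b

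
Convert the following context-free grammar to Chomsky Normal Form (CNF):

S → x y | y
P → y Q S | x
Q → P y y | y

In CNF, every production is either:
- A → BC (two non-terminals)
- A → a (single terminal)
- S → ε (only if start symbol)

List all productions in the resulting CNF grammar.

TX → x; TY → y; S → y; P → x; Q → y; S → TX TY; P → TY X0; X0 → Q S; Q → P X1; X1 → TY TY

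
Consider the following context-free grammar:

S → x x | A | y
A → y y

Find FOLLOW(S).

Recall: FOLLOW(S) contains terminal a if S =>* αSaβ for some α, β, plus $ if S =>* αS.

We compute FOLLOW(S) using the standard algorithm.
FOLLOW(S) starts with {$}.
FIRST(A) = {y}
FIRST(S) = {x, y}
FOLLOW(A) = {$}
FOLLOW(S) = {$}
Therefore, FOLLOW(S) = {$}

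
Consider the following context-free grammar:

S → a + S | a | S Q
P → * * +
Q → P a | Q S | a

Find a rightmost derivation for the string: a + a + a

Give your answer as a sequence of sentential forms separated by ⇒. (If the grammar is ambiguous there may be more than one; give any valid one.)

S ⇒ a + S ⇒ a + a + S ⇒ a + a + a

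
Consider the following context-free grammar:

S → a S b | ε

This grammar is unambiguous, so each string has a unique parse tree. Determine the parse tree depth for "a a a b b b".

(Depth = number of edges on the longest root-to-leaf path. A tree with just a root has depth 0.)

4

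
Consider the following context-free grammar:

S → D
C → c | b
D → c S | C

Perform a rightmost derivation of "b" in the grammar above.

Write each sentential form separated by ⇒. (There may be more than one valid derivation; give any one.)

S ⇒ D ⇒ C ⇒ b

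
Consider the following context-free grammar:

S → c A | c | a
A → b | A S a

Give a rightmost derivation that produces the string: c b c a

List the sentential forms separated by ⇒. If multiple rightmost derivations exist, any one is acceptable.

S ⇒ c A ⇒ c A S a ⇒ c A c a ⇒ c b c a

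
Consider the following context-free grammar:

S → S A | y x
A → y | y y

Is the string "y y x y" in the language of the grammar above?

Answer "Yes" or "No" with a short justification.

No - no valid derivation exists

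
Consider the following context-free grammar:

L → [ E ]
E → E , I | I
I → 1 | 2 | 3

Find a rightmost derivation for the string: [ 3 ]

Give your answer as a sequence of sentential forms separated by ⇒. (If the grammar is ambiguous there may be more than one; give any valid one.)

L ⇒ [ E ] ⇒ [ I ] ⇒ [ 3 ]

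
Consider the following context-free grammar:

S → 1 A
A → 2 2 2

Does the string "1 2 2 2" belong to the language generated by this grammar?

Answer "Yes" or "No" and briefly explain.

Yes - a valid derivation exists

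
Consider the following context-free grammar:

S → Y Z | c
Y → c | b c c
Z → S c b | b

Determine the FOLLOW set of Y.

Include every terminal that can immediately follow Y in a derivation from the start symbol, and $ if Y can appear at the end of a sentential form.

We compute FOLLOW(Y) using the standard algorithm.
FOLLOW(S) starts with {$}.
FIRST(S) = {b, c}
FIRST(Y) = {b, c}
FIRST(Z) = {b, c}
FOLLOW(S) = {$, c}
FOLLOW(Y) = {b, c}
FOLLOW(Z) = {$, c}
Therefore, FOLLOW(Y) = {b, c}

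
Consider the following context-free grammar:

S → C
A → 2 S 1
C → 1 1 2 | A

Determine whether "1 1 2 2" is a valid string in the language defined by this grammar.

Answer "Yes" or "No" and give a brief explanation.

No - no valid derivation exists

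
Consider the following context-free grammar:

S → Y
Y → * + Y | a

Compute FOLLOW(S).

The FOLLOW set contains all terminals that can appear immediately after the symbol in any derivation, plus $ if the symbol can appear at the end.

We compute FOLLOW(S) using the standard algorithm.
FOLLOW(S) starts with {$}.
FIRST(S) = {*, a}
FIRST(Y) = {*, a}
FOLLOW(S) = {$}
FOLLOW(Y) = {$}
Therefore, FOLLOW(S) = {$}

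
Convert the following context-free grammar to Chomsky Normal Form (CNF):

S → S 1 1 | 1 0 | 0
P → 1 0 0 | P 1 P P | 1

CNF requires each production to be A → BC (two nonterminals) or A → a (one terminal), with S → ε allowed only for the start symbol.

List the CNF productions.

T1 → 1; T0 → 0; S → 0; P → 1; S → S X0; X0 → T1 T1; S → T1 T0; P → T1 X1; X1 → T0 T0; P → P X2; X2 → T1 X3; X3 → P P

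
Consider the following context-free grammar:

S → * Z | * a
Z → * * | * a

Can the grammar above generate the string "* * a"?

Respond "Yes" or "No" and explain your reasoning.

Yes - a valid derivation exists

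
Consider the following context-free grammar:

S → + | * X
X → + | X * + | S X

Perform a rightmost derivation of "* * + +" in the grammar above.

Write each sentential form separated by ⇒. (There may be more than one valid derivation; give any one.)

S ⇒ * X ⇒ * S X ⇒ * S + ⇒ * * X + ⇒ * * + +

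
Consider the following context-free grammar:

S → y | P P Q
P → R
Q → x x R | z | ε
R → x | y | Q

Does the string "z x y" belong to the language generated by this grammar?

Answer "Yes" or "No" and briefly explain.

No - no valid derivation exists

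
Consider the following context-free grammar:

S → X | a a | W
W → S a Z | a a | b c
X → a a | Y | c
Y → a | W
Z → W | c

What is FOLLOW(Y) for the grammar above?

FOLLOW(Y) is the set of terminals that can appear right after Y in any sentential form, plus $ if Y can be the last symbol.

We compute FOLLOW(Y) using the standard algorithm.
FOLLOW(S) starts with {$}.
FIRST(S) = {a, b, c}
FIRST(W) = {a, b, c}
FIRST(X) = {a, b, c}
FIRST(Y) = {a, b, c}
FIRST(Z) = {a, b, c}
FOLLOW(S) = {$, a}
FOLLOW(W) = {$, a}
FOLLOW(X) = {$, a}
FOLLOW(Y) = {$, a}
FOLLOW(Z) = {$, a}
Therefore, FOLLOW(Y) = {$, a}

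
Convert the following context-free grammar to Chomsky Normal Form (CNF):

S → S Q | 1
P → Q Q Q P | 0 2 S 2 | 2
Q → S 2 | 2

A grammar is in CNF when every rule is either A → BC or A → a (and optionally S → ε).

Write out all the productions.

S → 1; T0 → 0; T2 → 2; P → 2; Q → 2; S → S Q; P → Q X0; X0 → Q X1; X1 → Q P; P → T0 X2; X2 → T2 X3; X3 → S T2; Q → S T2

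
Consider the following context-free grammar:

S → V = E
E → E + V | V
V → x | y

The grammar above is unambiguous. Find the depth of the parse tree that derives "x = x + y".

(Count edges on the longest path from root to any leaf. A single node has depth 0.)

4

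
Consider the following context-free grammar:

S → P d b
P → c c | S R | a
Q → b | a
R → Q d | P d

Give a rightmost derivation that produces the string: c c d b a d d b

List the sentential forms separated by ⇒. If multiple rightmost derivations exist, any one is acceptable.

S ⇒ P d b ⇒ S R d b ⇒ S Q d d b ⇒ S a d d b ⇒ P d b a d d b ⇒ c c d b a d d b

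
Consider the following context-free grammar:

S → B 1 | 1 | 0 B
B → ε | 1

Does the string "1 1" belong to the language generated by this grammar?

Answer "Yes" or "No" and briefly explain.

Yes - a valid derivation exists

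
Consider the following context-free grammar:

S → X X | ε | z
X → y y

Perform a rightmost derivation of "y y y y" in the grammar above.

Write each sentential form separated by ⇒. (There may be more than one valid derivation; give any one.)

S ⇒ X X ⇒ X y y ⇒ y y y y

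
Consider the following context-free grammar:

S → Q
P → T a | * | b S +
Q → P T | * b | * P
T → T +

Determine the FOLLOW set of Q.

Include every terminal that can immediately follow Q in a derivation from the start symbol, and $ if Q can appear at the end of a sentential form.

We compute FOLLOW(Q) using the standard algorithm.
FOLLOW(S) starts with {$}.
FIRST(P) = {*, b}
FIRST(Q) = {*, b}
FIRST(S) = {*, b}
FIRST(T) = {}
FOLLOW(P) = {$, +}
FOLLOW(Q) = {$, +}
FOLLOW(S) = {$, +}
FOLLOW(T) = {$, +, a}
Therefore, FOLLOW(Q) = {$, +}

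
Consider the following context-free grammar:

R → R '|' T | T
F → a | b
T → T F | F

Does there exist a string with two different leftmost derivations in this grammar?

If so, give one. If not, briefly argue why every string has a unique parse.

No - every string in the language has a unique leftmost derivation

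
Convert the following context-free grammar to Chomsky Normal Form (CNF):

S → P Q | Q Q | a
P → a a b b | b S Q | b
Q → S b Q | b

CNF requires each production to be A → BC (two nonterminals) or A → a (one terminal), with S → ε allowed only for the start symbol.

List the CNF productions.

S → a; TA → a; TB → b; P → b; Q → b; S → P Q; S → Q Q; P → TA X0; X0 → TA X1; X1 → TB TB; P → TB X2; X2 → S Q; Q → S X3; X3 → TB Q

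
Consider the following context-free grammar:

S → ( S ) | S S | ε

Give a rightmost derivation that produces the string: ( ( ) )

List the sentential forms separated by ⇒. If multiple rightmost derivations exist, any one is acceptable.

S ⇒ ( S ) ⇒ ( ( S ) ) ⇒ ( ( ) )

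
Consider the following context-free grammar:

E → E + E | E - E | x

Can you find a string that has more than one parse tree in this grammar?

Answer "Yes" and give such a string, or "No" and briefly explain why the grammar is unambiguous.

Yes - the string 'x - x - x + x - x' has two distinct parse trees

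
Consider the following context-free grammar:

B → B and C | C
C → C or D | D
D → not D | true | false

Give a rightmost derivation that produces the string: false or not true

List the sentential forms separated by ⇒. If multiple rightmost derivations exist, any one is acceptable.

B ⇒ C ⇒ C or D ⇒ C or not D ⇒ C or not true ⇒ D or not true ⇒ false or not true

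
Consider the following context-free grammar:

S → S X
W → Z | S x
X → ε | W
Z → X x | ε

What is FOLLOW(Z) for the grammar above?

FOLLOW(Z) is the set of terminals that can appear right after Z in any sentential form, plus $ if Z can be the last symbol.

We compute FOLLOW(Z) using the standard algorithm.
FOLLOW(S) starts with {$}.
FIRST(S) = {}
FIRST(W) = {x, ε}
FIRST(X) = {x, ε}
FIRST(Z) = {x, ε}
FOLLOW(S) = {$, x}
FOLLOW(W) = {$, x}
FOLLOW(X) = {$, x}
FOLLOW(Z) = {$, x}
Therefore, FOLLOW(Z) = {$, x}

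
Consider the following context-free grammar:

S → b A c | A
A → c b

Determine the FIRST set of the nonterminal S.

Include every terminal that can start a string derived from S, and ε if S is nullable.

We compute FIRST(S) using the standard algorithm.
FIRST(A) = {c}
FIRST(S) = {b, c}
Therefore, FIRST(S) = {b, c}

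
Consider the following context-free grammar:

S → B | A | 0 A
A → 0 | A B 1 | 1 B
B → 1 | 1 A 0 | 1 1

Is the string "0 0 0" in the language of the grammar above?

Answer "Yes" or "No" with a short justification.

No - no valid derivation exists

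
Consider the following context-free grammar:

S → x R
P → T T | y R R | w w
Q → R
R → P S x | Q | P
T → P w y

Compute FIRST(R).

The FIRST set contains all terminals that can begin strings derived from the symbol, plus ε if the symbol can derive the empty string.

We compute FIRST(R) using the standard algorithm.
FIRST(P) = {w, y}
FIRST(Q) = {w, y}
FIRST(R) = {w, y}
FIRST(S) = {x}
FIRST(T) = {w, y}
Therefore, FIRST(R) = {w, y}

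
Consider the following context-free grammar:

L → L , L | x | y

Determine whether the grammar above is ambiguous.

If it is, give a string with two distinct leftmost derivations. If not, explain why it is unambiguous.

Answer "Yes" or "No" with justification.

Yes - the string 'x , x , x , x , x , y' has two distinct leftmost derivations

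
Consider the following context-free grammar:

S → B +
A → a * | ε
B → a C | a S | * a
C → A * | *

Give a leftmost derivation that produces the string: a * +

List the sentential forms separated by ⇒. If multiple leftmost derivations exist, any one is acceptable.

S ⇒ B + ⇒ a C + ⇒ a * +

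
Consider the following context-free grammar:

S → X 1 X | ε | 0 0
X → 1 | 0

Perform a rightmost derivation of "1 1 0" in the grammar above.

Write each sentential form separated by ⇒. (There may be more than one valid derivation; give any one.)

S ⇒ X 1 X ⇒ X 1 0 ⇒ 1 1 0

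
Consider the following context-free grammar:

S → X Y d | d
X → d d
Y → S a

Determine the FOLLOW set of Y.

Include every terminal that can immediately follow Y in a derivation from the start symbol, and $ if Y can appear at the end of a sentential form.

We compute FOLLOW(Y) using the standard algorithm.
FOLLOW(S) starts with {$}.
FIRST(S) = {d}
FIRST(X) = {d}
FIRST(Y) = {d}
FOLLOW(S) = {$, a}
FOLLOW(X) = {d}
FOLLOW(Y) = {d}
Therefore, FOLLOW(Y) = {d}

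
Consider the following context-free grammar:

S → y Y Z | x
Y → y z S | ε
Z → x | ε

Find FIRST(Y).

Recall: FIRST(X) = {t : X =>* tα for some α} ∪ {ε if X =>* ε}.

We compute FIRST(Y) using the standard algorithm.
FIRST(S) = {x, y}
FIRST(Y) = {y, ε}
FIRST(Z) = {x, ε}
Therefore, FIRST(Y) = {y, ε}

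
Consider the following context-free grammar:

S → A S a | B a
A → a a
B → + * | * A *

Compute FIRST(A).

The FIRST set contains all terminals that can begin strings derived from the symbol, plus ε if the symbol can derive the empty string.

We compute FIRST(A) using the standard algorithm.
FIRST(A) = {a}
FIRST(B) = {*, +}
FIRST(S) = {*, +, a}
Therefore, FIRST(A) = {a}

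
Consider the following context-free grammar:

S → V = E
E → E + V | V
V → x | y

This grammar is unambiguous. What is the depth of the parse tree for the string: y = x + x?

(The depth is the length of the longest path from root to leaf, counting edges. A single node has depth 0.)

4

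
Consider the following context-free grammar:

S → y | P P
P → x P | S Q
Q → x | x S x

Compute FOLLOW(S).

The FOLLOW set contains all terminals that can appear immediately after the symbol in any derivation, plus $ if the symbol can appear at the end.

We compute FOLLOW(S) using the standard algorithm.
FOLLOW(S) starts with {$}.
FIRST(P) = {x, y}
FIRST(Q) = {x}
FIRST(S) = {x, y}
FOLLOW(P) = {$, x, y}
FOLLOW(Q) = {$, x, y}
FOLLOW(S) = {$, x}
Therefore, FOLLOW(S) = {$, x}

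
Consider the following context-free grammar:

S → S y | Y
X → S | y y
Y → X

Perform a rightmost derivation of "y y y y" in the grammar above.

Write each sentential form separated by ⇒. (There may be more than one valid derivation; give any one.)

S ⇒ S y ⇒ S y y ⇒ Y y y ⇒ X y y ⇒ y y y y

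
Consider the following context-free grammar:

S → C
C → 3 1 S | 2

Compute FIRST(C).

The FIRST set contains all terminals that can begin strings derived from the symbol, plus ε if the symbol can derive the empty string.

We compute FIRST(C) using the standard algorithm.
FIRST(C) = {2, 3}
FIRST(S) = {2, 3}
Therefore, FIRST(C) = {2, 3}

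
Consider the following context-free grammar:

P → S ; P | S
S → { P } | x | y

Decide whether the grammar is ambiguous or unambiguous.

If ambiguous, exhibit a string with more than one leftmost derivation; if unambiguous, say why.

Unambiguous - every string in the language has a unique leftmost derivation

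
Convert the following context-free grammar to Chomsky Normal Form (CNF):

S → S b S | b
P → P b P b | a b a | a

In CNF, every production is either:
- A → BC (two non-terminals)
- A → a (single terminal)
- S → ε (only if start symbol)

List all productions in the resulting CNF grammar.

TB → b; S → b; TA → a; P → a; S → S X0; X0 → TB S; P → P X1; X1 → TB X2; X2 → P TB; P → TA X3; X3 → TB TA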